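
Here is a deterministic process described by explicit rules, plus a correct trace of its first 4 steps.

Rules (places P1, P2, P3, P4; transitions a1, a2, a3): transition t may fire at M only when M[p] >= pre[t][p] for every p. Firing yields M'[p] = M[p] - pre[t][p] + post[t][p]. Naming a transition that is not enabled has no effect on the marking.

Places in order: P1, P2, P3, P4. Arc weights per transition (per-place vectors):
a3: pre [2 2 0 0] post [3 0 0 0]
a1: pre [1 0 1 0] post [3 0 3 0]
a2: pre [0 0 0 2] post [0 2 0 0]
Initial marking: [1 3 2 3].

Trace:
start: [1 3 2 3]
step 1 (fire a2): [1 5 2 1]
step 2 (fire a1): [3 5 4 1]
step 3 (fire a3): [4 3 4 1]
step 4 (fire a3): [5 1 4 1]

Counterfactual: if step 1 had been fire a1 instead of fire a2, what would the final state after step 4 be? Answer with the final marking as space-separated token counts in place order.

6 1 6 3

(re-executing from step 1 with the substitution; state before step 1: [1 3 2 3])
step 1 (fire a1): [3 3 4 3]
step 2 (fire a1): [5 3 6 3]
step 3 (fire a3): [6 1 6 3]
step 4 (fire a3): [6 1 6 3]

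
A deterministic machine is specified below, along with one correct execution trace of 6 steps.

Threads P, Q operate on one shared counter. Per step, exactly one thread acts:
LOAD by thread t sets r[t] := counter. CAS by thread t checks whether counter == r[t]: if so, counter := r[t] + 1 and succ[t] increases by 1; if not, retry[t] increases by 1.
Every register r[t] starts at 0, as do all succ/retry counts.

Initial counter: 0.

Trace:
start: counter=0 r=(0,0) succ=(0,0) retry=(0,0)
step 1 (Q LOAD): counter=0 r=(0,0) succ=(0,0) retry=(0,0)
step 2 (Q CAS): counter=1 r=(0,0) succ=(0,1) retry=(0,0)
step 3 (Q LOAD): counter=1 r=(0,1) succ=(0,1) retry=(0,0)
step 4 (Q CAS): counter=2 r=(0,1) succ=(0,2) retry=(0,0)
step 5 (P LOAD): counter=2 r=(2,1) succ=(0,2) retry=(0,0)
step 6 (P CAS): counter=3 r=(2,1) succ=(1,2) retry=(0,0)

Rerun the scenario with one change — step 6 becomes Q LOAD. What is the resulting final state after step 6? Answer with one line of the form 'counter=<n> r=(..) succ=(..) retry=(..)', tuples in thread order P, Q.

(re-executing from step 6 with the substitution; state before step 6: counter=2 r=(2,1) succ=(0,2) retry=(0,0))
step 6 (Q LOAD): counter=2 r=(2,2) succ=(0,2) retry=(0,0)

counter=2 r=(2,2) succ=(0,2) retry=(0,0)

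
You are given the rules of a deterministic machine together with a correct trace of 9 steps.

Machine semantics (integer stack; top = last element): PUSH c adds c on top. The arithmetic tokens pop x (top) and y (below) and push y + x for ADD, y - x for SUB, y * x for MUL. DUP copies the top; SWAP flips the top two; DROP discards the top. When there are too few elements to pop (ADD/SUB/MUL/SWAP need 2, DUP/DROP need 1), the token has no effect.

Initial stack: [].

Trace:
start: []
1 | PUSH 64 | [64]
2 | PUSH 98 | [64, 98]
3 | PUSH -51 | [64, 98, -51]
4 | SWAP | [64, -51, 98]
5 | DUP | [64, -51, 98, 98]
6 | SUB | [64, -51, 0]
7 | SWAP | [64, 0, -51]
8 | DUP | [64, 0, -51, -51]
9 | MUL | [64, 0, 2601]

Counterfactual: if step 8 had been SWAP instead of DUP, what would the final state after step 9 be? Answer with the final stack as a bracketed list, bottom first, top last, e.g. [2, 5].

(re-executing from step 8 with the substitution; state before step 8: [64, 0, -51])
8 | SWAP | [64, -51, 0]
9 | MUL | [64, 0]

[64, 0]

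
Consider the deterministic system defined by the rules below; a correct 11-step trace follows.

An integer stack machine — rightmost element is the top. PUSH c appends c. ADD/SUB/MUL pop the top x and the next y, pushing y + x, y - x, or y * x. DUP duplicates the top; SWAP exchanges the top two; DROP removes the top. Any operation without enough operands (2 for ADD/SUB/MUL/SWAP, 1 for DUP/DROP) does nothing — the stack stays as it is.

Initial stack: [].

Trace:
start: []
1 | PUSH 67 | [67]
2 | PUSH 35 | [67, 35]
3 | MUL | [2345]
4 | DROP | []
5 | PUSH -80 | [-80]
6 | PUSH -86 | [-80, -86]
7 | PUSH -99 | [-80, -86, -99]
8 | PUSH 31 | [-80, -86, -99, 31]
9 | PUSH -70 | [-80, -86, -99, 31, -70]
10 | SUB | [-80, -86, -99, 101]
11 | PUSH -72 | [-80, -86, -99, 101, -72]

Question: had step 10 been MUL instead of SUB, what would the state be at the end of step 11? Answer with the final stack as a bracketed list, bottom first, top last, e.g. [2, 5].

[-80, -86, -99, -2170, -72]

(re-executing from step 10 with the substitution; state before step 10: [-80, -86, -99, 31, -70])
10 | MUL | [-80, -86, -99, -2170]
11 | PUSH -72 | [-80, -86, -99, -2170, -72]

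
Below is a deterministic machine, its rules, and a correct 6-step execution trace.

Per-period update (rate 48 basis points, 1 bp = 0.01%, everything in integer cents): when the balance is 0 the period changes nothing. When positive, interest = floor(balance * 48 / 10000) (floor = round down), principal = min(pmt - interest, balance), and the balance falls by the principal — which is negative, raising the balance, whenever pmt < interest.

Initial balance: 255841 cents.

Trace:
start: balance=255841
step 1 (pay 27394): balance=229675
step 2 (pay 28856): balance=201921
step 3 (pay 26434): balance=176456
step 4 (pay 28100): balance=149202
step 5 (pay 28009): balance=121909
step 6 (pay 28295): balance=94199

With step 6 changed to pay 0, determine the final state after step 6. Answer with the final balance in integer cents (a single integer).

122494

(re-executing from step 6 with the substitution; state before step 6: balance=121909)
step 6 (pay 0): balance=122494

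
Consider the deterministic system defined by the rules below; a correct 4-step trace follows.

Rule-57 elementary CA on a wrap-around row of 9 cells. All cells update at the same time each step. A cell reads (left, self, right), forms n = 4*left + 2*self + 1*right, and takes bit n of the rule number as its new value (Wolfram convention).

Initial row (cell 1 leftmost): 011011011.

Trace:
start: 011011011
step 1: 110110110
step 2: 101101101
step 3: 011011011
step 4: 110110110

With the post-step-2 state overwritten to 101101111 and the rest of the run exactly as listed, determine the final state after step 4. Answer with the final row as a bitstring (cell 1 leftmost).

010110111

state after step 2 := 101101111
step 3: 011011000
step 4: 010110111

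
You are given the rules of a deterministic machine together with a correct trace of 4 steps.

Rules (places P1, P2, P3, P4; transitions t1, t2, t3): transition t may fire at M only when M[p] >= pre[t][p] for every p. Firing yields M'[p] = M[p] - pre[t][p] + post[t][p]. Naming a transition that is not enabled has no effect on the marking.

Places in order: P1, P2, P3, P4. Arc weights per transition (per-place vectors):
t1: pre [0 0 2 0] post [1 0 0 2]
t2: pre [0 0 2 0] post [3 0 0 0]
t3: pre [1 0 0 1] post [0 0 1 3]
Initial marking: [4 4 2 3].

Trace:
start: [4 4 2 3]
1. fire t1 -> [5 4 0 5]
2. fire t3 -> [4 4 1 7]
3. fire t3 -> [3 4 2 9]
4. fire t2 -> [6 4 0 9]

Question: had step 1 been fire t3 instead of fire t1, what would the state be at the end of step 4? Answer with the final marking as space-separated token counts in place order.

(re-executing from step 1 with the substitution; state before step 1: [4 4 2 3])
1. fire t3 -> [3 4 3 5]
2. fire t3 -> [2 4 4 7]
3. fire t3 -> [1 4 5 9]
4. fire t2 -> [4 4 3 9]

4 4 3 9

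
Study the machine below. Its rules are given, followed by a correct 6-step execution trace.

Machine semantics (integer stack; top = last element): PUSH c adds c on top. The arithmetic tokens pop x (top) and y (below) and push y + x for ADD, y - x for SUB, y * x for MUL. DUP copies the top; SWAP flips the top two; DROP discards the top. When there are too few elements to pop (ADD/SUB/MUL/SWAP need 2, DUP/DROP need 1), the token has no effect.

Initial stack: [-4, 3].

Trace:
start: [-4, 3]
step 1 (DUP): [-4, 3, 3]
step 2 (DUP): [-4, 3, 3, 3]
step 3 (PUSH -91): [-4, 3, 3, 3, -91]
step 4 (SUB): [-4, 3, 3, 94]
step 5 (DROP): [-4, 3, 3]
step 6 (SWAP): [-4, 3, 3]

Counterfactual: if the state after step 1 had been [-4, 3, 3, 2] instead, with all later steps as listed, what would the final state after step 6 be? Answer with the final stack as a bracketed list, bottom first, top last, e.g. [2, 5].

[-4, 3, 2, 3]

state after step 1 := [-4, 3, 3, 2]
step 2 (DUP): [-4, 3, 3, 2, 2]
step 3 (PUSH -91): [-4, 3, 3, 2, 2, -91]
step 4 (SUB): [-4, 3, 3, 2, 93]
step 5 (DROP): [-4, 3, 3, 2]
step 6 (SWAP): [-4, 3, 2, 3]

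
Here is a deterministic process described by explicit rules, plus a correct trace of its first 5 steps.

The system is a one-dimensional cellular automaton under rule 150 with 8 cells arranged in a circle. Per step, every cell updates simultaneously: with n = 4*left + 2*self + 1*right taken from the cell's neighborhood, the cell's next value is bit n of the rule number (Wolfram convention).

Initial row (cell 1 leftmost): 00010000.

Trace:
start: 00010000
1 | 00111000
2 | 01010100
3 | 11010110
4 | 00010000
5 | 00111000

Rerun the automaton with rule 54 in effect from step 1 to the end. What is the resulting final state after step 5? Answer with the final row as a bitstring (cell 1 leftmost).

10111011

(re-executing steps 1..5 under rule 54; state before step 1: 00010000)
1 | 00111000
2 | 01000100
3 | 11101110
4 | 00010001
5 | 10111011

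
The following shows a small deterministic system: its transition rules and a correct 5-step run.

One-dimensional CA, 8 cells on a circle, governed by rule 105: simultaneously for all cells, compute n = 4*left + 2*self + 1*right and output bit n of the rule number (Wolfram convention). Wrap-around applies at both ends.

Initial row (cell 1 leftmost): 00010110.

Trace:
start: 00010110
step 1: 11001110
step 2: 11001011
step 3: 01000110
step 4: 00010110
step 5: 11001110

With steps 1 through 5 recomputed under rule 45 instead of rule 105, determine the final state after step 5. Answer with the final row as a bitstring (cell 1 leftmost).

(re-executing steps 1..5 under rule 45; state before step 1: 00010110)
step 1: 11011100
step 2: 10110000
step 3: 11100110
step 4: 10000101
step 5: 00110111

00110111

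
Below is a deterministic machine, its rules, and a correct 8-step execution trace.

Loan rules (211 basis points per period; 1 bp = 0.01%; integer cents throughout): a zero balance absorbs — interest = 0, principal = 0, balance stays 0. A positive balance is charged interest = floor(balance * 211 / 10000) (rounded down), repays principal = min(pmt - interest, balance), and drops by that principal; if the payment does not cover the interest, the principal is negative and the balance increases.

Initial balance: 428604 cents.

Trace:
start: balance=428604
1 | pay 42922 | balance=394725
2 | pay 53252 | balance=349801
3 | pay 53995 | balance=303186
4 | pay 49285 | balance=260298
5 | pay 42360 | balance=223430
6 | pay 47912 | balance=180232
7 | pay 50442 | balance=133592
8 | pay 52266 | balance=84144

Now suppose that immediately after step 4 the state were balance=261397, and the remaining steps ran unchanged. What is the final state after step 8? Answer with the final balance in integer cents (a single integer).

state after step 4 := balance=261397
5 | pay 42360 | balance=224552
6 | pay 47912 | balance=181378
7 | pay 50442 | balance=134763
8 | pay 52266 | balance=85340

85340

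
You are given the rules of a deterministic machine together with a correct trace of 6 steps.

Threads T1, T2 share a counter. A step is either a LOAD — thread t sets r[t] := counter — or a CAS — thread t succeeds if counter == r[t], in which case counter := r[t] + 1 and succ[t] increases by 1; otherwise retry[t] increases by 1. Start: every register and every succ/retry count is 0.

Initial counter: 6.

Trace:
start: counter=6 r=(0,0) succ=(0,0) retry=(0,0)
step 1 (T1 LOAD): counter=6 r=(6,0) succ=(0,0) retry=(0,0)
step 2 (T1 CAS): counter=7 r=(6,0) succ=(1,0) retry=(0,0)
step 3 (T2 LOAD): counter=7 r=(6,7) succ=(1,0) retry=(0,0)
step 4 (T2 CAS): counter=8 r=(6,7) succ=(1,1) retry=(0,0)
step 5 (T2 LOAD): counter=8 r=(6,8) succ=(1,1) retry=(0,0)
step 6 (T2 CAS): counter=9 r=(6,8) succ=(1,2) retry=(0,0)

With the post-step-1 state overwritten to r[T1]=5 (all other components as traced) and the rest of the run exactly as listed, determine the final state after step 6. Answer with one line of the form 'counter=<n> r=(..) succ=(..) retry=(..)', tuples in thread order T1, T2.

counter=8 r=(5,7) succ=(0,2) retry=(1,0)

state after step 1 := counter=6 r=(5,0) succ=(0,0) retry=(0,0)
step 2 (T1 CAS): counter=6 r=(5,0) succ=(0,0) retry=(1,0)
step 3 (T2 LOAD): counter=6 r=(5,6) succ=(0,0) retry=(1,0)
step 4 (T2 CAS): counter=7 r=(5,6) succ=(0,1) retry=(1,0)
step 5 (T2 LOAD): counter=7 r=(5,7) succ=(0,1) retry=(1,0)
step 6 (T2 CAS): counter=8 r=(5,7) succ=(0,2) retry=(1,0)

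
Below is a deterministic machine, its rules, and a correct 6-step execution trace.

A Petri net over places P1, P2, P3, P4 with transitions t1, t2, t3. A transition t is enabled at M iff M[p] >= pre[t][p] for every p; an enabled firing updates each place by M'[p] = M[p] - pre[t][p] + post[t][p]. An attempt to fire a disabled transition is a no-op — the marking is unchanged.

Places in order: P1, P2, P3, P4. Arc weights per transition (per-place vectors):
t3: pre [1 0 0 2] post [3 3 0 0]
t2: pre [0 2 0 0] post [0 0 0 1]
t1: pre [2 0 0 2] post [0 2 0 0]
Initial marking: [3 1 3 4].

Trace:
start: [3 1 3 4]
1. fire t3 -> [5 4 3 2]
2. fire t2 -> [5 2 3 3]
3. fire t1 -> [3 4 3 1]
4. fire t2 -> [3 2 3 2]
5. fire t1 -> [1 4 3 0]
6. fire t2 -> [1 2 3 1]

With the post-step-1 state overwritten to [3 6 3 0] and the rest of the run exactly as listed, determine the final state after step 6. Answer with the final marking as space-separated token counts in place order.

1 2 3 1

state after step 1 := [3 6 3 0]
2. fire t2 -> [3 4 3 1]
3. fire t1 -> [3 4 3 1]
4. fire t2 -> [3 2 3 2]
5. fire t1 -> [1 4 3 0]
6. fire t2 -> [1 2 3 1]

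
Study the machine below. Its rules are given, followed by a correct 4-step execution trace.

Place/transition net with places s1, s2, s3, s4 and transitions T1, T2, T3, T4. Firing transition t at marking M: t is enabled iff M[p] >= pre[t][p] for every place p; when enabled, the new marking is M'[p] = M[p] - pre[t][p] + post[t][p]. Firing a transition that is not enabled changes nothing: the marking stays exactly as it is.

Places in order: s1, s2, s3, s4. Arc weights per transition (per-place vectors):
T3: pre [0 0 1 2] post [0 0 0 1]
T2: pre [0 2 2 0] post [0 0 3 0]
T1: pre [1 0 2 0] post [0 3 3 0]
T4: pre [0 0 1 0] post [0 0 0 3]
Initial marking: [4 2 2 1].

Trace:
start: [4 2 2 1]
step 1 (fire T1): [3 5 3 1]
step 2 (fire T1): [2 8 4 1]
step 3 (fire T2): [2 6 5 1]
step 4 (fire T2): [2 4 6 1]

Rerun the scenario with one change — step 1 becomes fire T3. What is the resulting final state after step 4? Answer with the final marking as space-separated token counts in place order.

(re-executing from step 1 with the substitution; state before step 1: [4 2 2 1])
step 1 (fire T3): [4 2 2 1]
step 2 (fire T1): [3 5 3 1]
step 3 (fire T2): [3 3 4 1]
step 4 (fire T2): [3 1 5 1]

3 1 5 1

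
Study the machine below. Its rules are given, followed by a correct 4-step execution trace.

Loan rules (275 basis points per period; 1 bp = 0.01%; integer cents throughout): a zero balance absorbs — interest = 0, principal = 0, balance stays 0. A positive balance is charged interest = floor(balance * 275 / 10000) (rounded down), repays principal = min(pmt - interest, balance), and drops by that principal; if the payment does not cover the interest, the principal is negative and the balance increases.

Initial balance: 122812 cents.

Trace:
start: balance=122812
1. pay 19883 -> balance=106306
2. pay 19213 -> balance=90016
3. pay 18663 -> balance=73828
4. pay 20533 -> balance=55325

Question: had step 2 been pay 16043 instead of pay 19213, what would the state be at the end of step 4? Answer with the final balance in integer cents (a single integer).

(re-executing from step 2 with the substitution; state before step 2: balance=106306)
2. pay 16043 -> balance=93186
3. pay 18663 -> balance=77085
4. pay 20533 -> balance=58671

58671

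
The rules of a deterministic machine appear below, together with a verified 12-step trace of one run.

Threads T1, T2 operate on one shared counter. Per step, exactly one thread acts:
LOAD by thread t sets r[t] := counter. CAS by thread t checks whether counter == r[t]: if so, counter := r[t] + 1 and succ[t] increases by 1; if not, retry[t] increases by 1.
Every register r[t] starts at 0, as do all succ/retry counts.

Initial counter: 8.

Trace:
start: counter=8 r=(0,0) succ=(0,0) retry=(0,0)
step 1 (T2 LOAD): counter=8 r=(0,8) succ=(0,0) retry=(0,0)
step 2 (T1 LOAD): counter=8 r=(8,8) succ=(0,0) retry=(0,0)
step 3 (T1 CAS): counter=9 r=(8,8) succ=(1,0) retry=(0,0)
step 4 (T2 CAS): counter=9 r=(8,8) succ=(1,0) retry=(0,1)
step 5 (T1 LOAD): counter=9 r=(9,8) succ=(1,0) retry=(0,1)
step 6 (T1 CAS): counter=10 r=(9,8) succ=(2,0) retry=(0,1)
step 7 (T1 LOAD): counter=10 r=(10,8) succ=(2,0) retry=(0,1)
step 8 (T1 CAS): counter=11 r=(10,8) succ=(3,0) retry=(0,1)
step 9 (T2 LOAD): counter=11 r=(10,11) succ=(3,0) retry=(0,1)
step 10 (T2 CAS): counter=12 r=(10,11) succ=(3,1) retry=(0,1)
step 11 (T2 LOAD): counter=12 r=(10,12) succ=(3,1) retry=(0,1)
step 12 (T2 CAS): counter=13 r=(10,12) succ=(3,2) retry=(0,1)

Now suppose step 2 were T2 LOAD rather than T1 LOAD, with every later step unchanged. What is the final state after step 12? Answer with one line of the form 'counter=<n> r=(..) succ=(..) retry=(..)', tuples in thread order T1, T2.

(re-executing from step 2 with the substitution; state before step 2: counter=8 r=(0,8) succ=(0,0) retry=(0,0))
step 2 (T2 LOAD): counter=8 r=(0,8) succ=(0,0) retry=(0,0)
step 3 (T1 CAS): counter=8 r=(0,8) succ=(0,0) retry=(1,0)
step 4 (T2 CAS): counter=9 r=(0,8) succ=(0,1) retry=(1,0)
step 5 (T1 LOAD): counter=9 r=(9,8) succ=(0,1) retry=(1,0)
step 6 (T1 CAS): counter=10 r=(9,8) succ=(1,1) retry=(1,0)
step 7 (T1 LOAD): counter=10 r=(10,8) succ=(1,1) retry=(1,0)
step 8 (T1 CAS): counter=11 r=(10,8) succ=(2,1) retry=(1,0)
step 9 (T2 LOAD): counter=11 r=(10,11) succ=(2,1) retry=(1,0)
step 10 (T2 CAS): counter=12 r=(10,11) succ=(2,2) retry=(1,0)
step 11 (T2 LOAD): counter=12 r=(10,12) succ=(2,2) retry=(1,0)
step 12 (T2 CAS): counter=13 r=(10,12) succ=(2,3) retry=(1,0)

counter=13 r=(10,12) succ=(2,3) retry=(1,0)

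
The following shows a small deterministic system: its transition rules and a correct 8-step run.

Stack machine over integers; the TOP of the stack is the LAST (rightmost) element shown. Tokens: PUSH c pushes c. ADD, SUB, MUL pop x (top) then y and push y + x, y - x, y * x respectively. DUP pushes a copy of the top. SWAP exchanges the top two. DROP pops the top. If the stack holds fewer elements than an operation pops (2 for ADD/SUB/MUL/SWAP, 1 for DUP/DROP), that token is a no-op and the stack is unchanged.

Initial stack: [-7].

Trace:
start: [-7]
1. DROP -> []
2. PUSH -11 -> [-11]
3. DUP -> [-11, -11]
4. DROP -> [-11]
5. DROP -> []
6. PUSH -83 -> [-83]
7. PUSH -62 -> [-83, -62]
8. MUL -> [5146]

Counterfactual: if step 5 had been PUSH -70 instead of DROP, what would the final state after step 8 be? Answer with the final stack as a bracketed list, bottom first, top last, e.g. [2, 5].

[-11, -70, 5146]

(re-executing from step 5 with the substitution; state before step 5: [-11])
5. PUSH -70 -> [-11, -70]
6. PUSH -83 -> [-11, -70, -83]
7. PUSH -62 -> [-11, -70, -83, -62]
8. MUL -> [-11, -70, 5146]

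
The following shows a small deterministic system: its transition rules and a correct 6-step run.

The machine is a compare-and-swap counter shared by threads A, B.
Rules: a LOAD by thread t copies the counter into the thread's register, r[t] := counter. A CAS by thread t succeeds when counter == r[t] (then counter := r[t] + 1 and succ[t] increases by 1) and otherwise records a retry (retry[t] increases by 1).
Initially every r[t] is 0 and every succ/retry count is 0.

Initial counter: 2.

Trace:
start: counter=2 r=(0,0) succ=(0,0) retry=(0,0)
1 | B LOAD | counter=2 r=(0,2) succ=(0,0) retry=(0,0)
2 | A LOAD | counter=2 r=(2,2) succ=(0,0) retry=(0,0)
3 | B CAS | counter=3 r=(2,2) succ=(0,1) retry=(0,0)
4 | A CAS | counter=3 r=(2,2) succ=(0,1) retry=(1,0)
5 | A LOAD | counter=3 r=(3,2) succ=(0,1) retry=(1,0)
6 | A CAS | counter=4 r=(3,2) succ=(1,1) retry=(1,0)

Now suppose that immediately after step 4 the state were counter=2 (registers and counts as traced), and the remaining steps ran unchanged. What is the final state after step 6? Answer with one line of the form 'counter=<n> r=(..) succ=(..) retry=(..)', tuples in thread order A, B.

state after step 4 := counter=2 r=(2,2) succ=(0,1) retry=(1,0)
5 | A LOAD | counter=2 r=(2,2) succ=(0,1) retry=(1,0)
6 | A CAS | counter=3 r=(2,2) succ=(1,1) retry=(1,0)

counter=3 r=(2,2) succ=(1,1) retry=(1,0)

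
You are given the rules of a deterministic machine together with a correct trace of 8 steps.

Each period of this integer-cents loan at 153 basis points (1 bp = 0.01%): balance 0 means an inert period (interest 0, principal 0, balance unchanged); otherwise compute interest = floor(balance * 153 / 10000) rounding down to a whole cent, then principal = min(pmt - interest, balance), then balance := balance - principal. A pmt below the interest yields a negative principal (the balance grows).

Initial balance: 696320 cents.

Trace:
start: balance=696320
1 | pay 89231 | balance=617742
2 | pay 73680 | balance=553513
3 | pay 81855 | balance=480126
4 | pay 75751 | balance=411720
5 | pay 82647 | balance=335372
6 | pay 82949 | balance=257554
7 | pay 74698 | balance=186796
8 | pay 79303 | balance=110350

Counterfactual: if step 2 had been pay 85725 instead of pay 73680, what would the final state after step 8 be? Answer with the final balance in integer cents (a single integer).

(re-executing from step 2 with the substitution; state before step 2: balance=617742)
2 | pay 85725 | balance=541468
3 | pay 81855 | balance=467897
4 | pay 75751 | balance=399304
5 | pay 82647 | balance=322766
6 | pay 82949 | balance=244755
7 | pay 74698 | balance=173801
8 | pay 79303 | balance=97157

97157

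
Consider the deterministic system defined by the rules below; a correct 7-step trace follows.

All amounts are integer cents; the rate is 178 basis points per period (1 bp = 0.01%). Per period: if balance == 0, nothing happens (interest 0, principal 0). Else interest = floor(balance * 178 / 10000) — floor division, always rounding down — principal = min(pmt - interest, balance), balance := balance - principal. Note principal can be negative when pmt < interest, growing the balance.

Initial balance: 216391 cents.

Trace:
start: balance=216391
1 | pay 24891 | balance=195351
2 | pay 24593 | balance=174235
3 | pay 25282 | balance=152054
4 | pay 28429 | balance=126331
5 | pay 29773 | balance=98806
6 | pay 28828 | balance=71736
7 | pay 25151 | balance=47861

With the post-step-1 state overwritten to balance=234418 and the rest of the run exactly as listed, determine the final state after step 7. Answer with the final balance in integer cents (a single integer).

state after step 1 := balance=234418
2 | pay 24593 | balance=213997
3 | pay 25282 | balance=192524
4 | pay 28429 | balance=167521
5 | pay 29773 | balance=140729
6 | pay 28828 | balance=114405
7 | pay 25151 | balance=91290

91290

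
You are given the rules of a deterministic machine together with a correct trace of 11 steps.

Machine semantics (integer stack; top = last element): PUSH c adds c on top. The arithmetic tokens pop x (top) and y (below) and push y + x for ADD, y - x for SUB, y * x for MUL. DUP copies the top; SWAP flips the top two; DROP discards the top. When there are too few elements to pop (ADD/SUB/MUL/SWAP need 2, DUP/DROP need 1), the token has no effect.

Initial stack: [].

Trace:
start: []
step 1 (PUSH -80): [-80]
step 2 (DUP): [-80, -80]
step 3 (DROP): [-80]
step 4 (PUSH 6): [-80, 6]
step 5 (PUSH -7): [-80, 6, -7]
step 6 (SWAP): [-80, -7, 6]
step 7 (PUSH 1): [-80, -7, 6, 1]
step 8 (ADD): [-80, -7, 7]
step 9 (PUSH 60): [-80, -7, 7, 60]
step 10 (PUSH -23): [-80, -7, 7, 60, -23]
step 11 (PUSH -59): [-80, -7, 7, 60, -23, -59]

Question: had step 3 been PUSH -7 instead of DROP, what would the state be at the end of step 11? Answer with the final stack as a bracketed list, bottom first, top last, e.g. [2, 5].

[-80, -80, -7, -7, 7, 60, -23, -59]

(re-executing from step 3 with the substitution; state before step 3: [-80, -80])
step 3 (PUSH -7): [-80, -80, -7]
step 4 (PUSH 6): [-80, -80, -7, 6]
step 5 (PUSH -7): [-80, -80, -7, 6, -7]
step 6 (SWAP): [-80, -80, -7, -7, 6]
step 7 (PUSH 1): [-80, -80, -7, -7, 6, 1]
step 8 (ADD): [-80, -80, -7, -7, 7]
step 9 (PUSH 60): [-80, -80, -7, -7, 7, 60]
step 10 (PUSH -23): [-80, -80, -7, -7, 7, 60, -23]
step 11 (PUSH -59): [-80, -80, -7, -7, 7, 60, -23, -59]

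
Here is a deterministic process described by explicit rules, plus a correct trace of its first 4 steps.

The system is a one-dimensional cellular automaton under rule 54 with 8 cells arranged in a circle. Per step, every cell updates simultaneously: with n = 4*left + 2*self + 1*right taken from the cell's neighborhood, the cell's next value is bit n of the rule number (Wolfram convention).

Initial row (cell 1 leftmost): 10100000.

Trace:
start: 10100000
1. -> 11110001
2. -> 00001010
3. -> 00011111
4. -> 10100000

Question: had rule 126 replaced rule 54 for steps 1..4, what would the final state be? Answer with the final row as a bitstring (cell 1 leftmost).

(re-executing steps 1..4 under rule 126; state before step 1: 10100000)
1. -> 11110001
2. -> 00011011
3. -> 10111111
4. -> 11100000

11100000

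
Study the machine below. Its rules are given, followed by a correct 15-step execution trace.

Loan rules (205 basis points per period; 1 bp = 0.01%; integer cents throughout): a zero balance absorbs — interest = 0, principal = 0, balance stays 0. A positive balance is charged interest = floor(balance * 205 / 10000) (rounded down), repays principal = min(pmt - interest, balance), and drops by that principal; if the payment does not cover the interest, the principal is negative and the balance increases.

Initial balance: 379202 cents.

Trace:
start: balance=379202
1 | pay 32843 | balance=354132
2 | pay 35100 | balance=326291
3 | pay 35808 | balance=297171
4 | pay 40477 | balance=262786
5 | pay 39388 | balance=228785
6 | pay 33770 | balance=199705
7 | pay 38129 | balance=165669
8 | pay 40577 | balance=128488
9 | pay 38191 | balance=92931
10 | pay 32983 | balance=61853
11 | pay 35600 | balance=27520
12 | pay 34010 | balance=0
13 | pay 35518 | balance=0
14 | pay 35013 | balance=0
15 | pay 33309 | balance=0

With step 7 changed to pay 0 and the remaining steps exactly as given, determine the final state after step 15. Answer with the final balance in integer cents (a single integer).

(re-executing from step 7 with the substitution; state before step 7: balance=199705)
7 | pay 0 | balance=203798
8 | pay 40577 | balance=167398
9 | pay 38191 | balance=132638
10 | pay 32983 | balance=102374
11 | pay 35600 | balance=68872
12 | pay 34010 | balance=36273
13 | pay 35518 | balance=1498
14 | pay 35013 | balance=0
15 | pay 33309 | balance=0

0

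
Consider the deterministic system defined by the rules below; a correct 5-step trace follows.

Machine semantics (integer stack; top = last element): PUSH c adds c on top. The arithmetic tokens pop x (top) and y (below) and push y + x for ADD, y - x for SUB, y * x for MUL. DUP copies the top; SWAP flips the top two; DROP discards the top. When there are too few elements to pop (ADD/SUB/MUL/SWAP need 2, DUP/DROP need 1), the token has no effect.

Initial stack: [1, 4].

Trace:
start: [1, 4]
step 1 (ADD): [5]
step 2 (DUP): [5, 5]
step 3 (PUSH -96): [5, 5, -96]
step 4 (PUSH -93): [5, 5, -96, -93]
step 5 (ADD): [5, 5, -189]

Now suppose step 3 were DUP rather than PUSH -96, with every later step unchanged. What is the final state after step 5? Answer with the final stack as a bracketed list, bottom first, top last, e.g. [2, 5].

(re-executing from step 3 with the substitution; state before step 3: [5, 5])
step 3 (DUP): [5, 5, 5]
step 4 (PUSH -93): [5, 5, 5, -93]
step 5 (ADD): [5, 5, -88]

[5, 5, -88]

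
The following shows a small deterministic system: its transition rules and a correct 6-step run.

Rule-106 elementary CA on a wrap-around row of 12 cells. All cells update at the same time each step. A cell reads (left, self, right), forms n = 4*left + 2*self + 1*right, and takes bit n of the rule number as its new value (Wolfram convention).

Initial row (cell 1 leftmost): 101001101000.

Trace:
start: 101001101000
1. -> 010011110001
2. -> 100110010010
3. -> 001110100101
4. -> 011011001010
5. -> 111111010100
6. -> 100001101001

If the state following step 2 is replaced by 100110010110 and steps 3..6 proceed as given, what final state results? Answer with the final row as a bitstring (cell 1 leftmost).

100000001101

state after step 2 := 100110010110
3. -> 001110101111
4. -> 011011011001
5. -> 111111111010
6. -> 100000001101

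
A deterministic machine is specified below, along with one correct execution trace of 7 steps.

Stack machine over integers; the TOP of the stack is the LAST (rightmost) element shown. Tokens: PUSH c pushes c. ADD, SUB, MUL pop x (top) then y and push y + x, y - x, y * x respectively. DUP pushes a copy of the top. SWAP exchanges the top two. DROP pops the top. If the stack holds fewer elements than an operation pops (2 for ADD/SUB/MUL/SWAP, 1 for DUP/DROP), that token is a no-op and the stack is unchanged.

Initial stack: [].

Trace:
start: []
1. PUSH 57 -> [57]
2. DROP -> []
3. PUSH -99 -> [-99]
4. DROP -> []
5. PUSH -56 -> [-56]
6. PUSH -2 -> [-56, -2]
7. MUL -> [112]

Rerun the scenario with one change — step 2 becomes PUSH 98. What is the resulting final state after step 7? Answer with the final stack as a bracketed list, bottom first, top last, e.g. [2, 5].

[57, 98, 112]

(re-executing from step 2 with the substitution; state before step 2: [57])
2. PUSH 98 -> [57, 98]
3. PUSH -99 -> [57, 98, -99]
4. DROP -> [57, 98]
5. PUSH -56 -> [57, 98, -56]
6. PUSH -2 -> [57, 98, -56, -2]
7. MUL -> [57, 98, 112]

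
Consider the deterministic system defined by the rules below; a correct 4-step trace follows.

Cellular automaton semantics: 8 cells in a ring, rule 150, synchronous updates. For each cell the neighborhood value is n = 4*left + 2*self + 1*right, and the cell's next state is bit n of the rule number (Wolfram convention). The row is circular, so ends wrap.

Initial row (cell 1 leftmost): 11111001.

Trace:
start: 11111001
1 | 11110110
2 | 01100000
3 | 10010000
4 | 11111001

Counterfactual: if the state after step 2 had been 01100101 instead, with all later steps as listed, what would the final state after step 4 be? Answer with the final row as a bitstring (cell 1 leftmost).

10101001

state after step 2 := 01100101
3 | 00011101
4 | 10101001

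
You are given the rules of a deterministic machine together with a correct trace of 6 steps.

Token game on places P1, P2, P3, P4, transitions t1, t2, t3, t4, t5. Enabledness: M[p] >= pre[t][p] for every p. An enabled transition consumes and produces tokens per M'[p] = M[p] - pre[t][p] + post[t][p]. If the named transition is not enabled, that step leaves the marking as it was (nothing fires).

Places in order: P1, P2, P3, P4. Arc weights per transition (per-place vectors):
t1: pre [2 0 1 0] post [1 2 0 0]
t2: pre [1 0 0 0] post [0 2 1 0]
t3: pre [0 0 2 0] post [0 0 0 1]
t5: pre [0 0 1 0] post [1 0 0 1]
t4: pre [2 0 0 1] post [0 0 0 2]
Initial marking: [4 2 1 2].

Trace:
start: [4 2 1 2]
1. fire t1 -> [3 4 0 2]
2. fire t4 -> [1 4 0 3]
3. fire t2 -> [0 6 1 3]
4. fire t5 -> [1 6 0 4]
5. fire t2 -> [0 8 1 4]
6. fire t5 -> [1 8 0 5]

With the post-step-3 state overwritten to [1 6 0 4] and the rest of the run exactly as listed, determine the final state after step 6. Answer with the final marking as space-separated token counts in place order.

1 8 0 5

state after step 3 := [1 6 0 4]
4. fire t5 -> [1 6 0 4]
5. fire t2 -> [0 8 1 4]
6. fire t5 -> [1 8 0 5]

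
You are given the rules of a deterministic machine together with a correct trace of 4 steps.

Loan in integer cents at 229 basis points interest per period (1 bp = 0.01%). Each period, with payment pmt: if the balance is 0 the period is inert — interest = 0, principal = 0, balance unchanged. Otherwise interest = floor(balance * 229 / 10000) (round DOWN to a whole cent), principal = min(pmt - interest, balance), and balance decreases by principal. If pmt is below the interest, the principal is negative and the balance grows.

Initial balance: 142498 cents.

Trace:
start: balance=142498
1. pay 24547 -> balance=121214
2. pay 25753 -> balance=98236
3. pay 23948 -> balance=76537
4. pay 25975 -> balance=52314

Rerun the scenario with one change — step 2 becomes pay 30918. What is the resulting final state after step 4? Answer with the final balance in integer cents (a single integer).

(re-executing from step 2 with the substitution; state before step 2: balance=121214)
2. pay 30918 -> balance=93071
3. pay 23948 -> balance=71254
4. pay 25975 -> balance=46910

46910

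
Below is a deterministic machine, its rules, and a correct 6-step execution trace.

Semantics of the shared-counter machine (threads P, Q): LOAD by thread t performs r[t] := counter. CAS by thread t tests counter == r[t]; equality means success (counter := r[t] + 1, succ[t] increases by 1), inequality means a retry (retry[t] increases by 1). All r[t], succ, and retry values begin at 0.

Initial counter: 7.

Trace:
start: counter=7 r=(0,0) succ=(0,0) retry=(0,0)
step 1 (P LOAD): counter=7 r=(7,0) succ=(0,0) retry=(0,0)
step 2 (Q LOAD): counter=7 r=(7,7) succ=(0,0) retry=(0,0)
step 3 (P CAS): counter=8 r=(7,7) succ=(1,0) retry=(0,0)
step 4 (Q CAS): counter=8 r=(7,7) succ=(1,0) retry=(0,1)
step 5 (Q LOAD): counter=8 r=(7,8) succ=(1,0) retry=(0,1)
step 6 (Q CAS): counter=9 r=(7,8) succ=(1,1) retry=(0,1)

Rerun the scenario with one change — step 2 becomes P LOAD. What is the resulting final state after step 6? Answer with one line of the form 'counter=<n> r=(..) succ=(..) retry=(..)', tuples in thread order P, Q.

counter=9 r=(7,8) succ=(1,1) retry=(0,1)

(re-executing from step 2 with the substitution; state before step 2: counter=7 r=(7,0) succ=(0,0) retry=(0,0))
step 2 (P LOAD): counter=7 r=(7,0) succ=(0,0) retry=(0,0)
step 3 (P CAS): counter=8 r=(7,0) succ=(1,0) retry=(0,0)
step 4 (Q CAS): counter=8 r=(7,0) succ=(1,0) retry=(0,1)
step 5 (Q LOAD): counter=8 r=(7,8) succ=(1,0) retry=(0,1)
step 6 (Q CAS): counter=9 r=(7,8) succ=(1,1) retry=(0,1)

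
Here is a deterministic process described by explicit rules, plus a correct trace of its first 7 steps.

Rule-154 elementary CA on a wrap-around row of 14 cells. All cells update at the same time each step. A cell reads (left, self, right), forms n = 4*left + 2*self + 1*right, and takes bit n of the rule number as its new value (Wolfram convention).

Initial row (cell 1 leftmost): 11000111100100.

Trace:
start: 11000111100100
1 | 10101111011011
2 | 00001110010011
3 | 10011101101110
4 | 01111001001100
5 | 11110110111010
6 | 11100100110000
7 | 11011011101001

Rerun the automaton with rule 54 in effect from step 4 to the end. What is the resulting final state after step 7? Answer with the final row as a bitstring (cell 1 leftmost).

(re-executing steps 4..7 under rule 54; state before step 4: 10011101101110)
4 | 11100010010001
5 | 00010111111010
6 | 00111000000111
7 | 11000100001000

11000100001000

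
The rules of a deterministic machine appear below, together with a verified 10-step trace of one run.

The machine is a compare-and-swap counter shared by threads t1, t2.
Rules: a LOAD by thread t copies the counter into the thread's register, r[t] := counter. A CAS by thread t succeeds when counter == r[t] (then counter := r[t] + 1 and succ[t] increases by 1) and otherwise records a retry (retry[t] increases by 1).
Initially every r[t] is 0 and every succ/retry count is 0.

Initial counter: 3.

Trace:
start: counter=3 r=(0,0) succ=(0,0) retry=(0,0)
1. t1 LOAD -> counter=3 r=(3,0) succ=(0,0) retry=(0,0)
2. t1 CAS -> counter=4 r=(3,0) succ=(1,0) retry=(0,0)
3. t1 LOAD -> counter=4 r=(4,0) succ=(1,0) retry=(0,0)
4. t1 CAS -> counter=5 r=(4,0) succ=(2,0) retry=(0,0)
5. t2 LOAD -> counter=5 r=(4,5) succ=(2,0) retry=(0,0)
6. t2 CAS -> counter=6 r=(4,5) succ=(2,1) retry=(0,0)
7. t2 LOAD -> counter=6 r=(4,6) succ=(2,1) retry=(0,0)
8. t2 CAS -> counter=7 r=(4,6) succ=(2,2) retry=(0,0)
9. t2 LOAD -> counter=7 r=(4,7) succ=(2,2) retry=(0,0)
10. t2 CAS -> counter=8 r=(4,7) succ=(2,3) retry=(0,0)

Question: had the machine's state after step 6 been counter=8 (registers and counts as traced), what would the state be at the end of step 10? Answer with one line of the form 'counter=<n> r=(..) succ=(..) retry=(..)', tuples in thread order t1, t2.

counter=10 r=(4,9) succ=(2,3) retry=(0,0)

state after step 6 := counter=8 r=(4,5) succ=(2,1) retry=(0,0)
7. t2 LOAD -> counter=8 r=(4,8) succ=(2,1) retry=(0,0)
8. t2 CAS -> counter=9 r=(4,8) succ=(2,2) retry=(0,0)
9. t2 LOAD -> counter=9 r=(4,9) succ=(2,2) retry=(0,0)
10. t2 CAS -> counter=10 r=(4,9) succ=(2,3) retry=(0,0)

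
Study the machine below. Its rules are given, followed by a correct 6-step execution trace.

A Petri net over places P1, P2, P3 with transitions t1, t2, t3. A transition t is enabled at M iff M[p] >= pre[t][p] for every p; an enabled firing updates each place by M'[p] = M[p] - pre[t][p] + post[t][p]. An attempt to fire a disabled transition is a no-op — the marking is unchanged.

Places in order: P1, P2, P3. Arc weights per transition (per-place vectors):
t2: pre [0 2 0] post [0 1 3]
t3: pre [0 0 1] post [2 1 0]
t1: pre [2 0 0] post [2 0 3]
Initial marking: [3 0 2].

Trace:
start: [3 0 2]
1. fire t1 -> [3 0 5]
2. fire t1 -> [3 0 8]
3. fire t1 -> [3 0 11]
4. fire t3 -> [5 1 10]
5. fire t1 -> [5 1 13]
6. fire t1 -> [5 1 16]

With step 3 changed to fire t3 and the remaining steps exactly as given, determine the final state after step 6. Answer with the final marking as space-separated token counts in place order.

(re-executing from step 3 with the substitution; state before step 3: [3 0 8])
3. fire t3 -> [5 1 7]
4. fire t3 -> [7 2 6]
5. fire t1 -> [7 2 9]
6. fire t1 -> [7 2 12]

7 2 12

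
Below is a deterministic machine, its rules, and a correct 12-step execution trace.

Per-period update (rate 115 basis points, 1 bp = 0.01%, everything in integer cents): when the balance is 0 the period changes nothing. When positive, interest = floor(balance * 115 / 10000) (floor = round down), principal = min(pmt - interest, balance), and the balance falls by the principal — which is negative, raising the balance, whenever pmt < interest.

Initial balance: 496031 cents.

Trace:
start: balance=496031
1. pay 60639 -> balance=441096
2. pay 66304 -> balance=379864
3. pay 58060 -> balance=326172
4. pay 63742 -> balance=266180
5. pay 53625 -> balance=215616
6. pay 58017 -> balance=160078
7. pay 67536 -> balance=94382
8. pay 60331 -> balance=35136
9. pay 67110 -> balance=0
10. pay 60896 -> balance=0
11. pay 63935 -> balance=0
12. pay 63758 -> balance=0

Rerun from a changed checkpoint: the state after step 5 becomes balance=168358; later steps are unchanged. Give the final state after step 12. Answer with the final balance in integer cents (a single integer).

0

state after step 5 := balance=168358
6. pay 58017 -> balance=112277
7. pay 67536 -> balance=46032
8. pay 60331 -> balance=0
9. pay 67110 -> balance=0
10. pay 60896 -> balance=0
11. pay 63935 -> balance=0
12. pay 63758 -> balance=0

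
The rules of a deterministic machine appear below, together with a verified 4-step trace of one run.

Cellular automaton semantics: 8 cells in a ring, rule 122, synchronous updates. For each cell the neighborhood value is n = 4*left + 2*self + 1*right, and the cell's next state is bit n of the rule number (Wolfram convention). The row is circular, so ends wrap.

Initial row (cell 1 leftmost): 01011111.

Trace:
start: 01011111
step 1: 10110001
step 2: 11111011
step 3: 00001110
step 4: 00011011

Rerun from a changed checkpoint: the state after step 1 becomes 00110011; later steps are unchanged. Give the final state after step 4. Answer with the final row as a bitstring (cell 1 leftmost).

state after step 1 := 00110011
step 2: 11111111
step 3: 00000000
step 4: 00000000

00000000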